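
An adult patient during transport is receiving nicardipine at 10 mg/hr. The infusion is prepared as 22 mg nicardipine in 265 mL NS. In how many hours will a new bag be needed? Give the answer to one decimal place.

Concentration = 22 mg ÷ 265 mL = 0.08301887 mg/mL
Rate = 10 mg/hr ÷ 0.08301887 mg/mL = 120.4545 mL/hr
Duration = 265 mL ÷ 120.4545 mL/hr = 2.2 hr

2.2 hours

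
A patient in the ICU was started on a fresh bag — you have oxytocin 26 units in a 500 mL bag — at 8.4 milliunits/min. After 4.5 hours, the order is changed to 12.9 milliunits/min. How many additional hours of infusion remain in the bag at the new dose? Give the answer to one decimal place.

30.7 hours

Initial rate:
8.4 milliunits/min × 60 min/hr = 504 milliunits/hr
Concentration = 26 units ÷ 500 mL = 0.052 units/mL = 52 milliunits/mL
Rate = 504 milliunits/hr ÷ 52 milliunits/mL = 9.692308 mL/hr
Volume infused so far = 9.692308 mL/hr × 4.5 hr = 43.61538 mL
Volume remaining = 500 − 43.61538 = 456.3846 mL
New rate:
12.9 milliunits/min × 60 min/hr = 774 milliunits/hr
Rate = 774 milliunits/hr ÷ 52 milliunits/mL = 14.88462 mL/hr
Time remaining = 456.3846 mL ÷ 14.88462 mL/hr = 30.6615 hr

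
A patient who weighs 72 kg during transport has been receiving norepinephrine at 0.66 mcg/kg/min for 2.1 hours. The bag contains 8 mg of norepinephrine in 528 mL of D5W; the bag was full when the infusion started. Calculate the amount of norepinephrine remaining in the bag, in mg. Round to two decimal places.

2.01 mg

Dose = 0.66 mcg/kg/min × 72 kg = 47.52 mcg/min
47.52 mcg/min × 60 min/hr = 2851.2 mcg/hr
Concentration = 8 mg ÷ 528 mL = 0.01515152 mg/mL = 15.15152 mcg/mL
Rate = 2851.2 mcg/hr ÷ 15.15152 mcg/mL = 188.1792 mL/hr
Volume infused = 188.1792 mL/hr × 2.1 hr = 395.1763 mL
Volume remaining = 528 − 395.1763 = 132.8237 mL
Drug remaining = 132.8237 mL × 15.15152 mcg/mL = 2012.48 mcg = 2.01248 mg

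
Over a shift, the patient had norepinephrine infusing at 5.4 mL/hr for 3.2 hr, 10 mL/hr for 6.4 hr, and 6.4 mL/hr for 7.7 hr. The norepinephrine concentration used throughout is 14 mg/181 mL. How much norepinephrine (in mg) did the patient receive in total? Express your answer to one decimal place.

10.1 mg

Concentration = 14 mg ÷ 181 mL = 0.07734807 mg/mL
Stage 1: 5.4 mL/hr × 3.2 hr = 17.28 mL → 17.28 mL × 0.07734807 mg/mL = 1.336575 mg
Stage 2: 10 mL/hr × 6.4 hr = 64 mL → 64 mL × 0.07734807 mg/mL = 4.950276 mg
Stage 3: 6.4 mL/hr × 7.7 hr = 49.28 mL → 49.28 mL × 0.07734807 mg/mL = 3.811713 mg
Total = 1.336575 + 4.950276 + 3.811713 = 10.09856 mg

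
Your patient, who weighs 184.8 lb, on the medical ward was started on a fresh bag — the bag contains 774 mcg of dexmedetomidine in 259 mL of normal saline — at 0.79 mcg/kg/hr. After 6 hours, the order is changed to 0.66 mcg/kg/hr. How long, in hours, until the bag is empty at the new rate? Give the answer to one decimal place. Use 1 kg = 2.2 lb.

6.8 hours

Initial rate:
Weight = 184.8 lb ÷ 2.2 lb/kg = 84 kg
Dose = 0.79 mcg/kg/hr × 84 kg = 66.36 mcg/hr
Concentration = 774 mcg ÷ 259 mL = 2.988417 mcg/mL
Rate = 66.36 mcg/hr ÷ 2.988417 mcg/mL = 22.20574 mL/hr
Volume infused so far = 22.20574 mL/hr × 6 hr = 133.2344 mL
Volume remaining = 259 − 133.2344 = 125.7656 mL
New rate:
Dose = 0.66 mcg/kg/hr × 84 kg = 55.44 mcg/hr
Rate = 55.44 mcg/hr ÷ 2.988417 mcg/mL = 18.55163 mL/hr
Time remaining = 125.7656 mL ÷ 18.55163 mL/hr = 6.779221 hr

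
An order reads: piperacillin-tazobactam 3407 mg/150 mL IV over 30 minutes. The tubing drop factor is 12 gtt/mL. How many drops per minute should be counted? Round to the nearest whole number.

150 mL ÷ (30 min) = 5 mL/min
5 mL/min × 12 gtt/mL = 60 gtt/min

60 gtt/min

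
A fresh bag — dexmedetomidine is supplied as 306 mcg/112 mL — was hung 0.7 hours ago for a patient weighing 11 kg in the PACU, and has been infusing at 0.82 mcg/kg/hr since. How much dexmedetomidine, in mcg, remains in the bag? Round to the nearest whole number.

300 mcg

Dose = 0.82 mcg/kg/hr × 11 kg = 9.02 mcg/hr
Concentration = 306 mcg ÷ 112 mL = 2.732143 mcg/mL
Rate = 9.02 mcg/hr ÷ 2.732143 mcg/mL = 3.301438 mL/hr
Volume infused = 3.301438 mL/hr × 0.7 hr = 2.311007 mL
Volume remaining = 112 − 2.311007 = 109.689 mL
Drug remaining = 109.689 mL × 2.732143 mcg/mL = 299.686 mcg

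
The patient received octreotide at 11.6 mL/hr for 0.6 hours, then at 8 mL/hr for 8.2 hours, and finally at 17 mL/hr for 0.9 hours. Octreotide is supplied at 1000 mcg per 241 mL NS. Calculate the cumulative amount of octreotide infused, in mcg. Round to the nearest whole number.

365 mcg

Concentration = 1000 mcg ÷ 241 mL = 4.149378 mcg/mL
Stage 1: 11.6 mL/hr × 0.6 hr = 6.96 mL → 6.96 mL × 4.149378 mcg/mL = 28.87967 mcg
Stage 2: 8 mL/hr × 8.2 hr = 65.6 mL → 65.6 mL × 4.149378 mcg/mL = 272.1992 mcg
Stage 3: 17 mL/hr × 0.9 hr = 15.3 mL → 15.3 mL × 4.149378 mcg/mL = 63.48548 mcg
Total = 28.87967 + 272.1992 + 63.48548 = 364.5643 mcg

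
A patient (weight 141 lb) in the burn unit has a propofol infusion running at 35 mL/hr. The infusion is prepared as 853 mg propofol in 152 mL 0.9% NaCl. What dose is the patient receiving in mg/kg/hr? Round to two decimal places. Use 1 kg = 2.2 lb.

3.06 mg/kg/hr

Weight = 141 lb ÷ 2.2 lb/kg = 64.09091 kg
Concentration = 853 mg ÷ 152 mL = 5.611842 mg/mL
Drug rate = 35 mL/hr × 5.611842 mg/mL = 196.4145 mg/hr
196.4145 mg/hr ÷ 64.09091 kg = 3.064623 mg/kg/hr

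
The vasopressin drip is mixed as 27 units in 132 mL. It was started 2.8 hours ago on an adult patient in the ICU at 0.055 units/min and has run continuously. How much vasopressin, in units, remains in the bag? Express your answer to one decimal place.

17.8 units

0.055 units/min × 60 min/hr = 3.3 units/hr
Concentration = 27 units ÷ 132 mL = 0.2045455 units/mL
Rate = 3.3 units/hr ÷ 0.2045455 units/mL = 16.13333 mL/hr
Volume infused = 16.13333 mL/hr × 2.8 hr = 45.17333 mL
Volume remaining = 132 − 45.17333 = 86.82667 mL
Drug remaining = 86.82667 mL × 0.2045455 units/mL = 17.76 units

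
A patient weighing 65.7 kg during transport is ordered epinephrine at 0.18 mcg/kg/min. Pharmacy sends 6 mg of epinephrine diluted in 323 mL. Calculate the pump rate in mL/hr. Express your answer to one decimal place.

38.2 mL/hr

Dose = 0.18 mcg/kg/min × 65.7 kg = 11.826 mcg/min
11.826 mcg/min × 60 min/hr = 709.56 mcg/hr
Concentration = 6 mg ÷ 323 mL = 0.01857585 mg/mL = 18.57585 mcg/mL
Rate = 709.56 mcg/hr ÷ 18.57585 mcg/mL = 38.19798 mL/hr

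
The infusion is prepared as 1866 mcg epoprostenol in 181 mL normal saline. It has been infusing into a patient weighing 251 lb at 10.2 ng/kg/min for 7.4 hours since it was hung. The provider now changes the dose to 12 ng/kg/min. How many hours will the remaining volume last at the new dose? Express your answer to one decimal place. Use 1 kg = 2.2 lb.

16.4 hours

Initial rate:
Weight = 251 lb ÷ 2.2 lb/kg = 114.0909 kg
Dose = 10.2 ng/kg/min × 114.0909 kg = 1163.727 ng/min
1163.727 ng/min × 60 min/hr = 69823.64 ng/hr
Concentration = 1866 mcg ÷ 181 mL = 10.30939 mcg/mL = 10309.39 ng/mL
Rate = 69823.64 ng/hr ÷ 10309.39 ng/mL = 6.772818 mL/hr
Volume infused so far = 6.772818 mL/hr × 7.4 hr = 50.11885 mL
Volume remaining = 181 − 50.11885 = 130.8811 mL
New rate:
Dose = 12 ng/kg/min × 114.0909 kg = 1369.091 ng/min
1369.091 ng/min × 60 min/hr = 82145.45 ng/hr
Rate = 82145.45 ng/hr ÷ 10309.39 ng/mL = 7.968021 mL/hr
Time remaining = 130.8811 mL ÷ 7.968021 mL/hr = 16.4258 hr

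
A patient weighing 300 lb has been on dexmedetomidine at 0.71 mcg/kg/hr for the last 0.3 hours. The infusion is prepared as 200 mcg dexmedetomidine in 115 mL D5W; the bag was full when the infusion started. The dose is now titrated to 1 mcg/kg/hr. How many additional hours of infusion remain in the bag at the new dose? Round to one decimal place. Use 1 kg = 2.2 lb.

Initial rate:
Weight = 300 lb ÷ 2.2 lb/kg = 136.3636 kg
Dose = 0.71 mcg/kg/hr × 136.3636 kg = 96.81818 mcg/hr
Concentration = 200 mcg ÷ 115 mL = 1.73913 mcg/mL
Rate = 96.81818 mcg/hr ÷ 1.73913 mcg/mL = 55.67045 mL/hr
Volume infused so far = 55.67045 mL/hr × 0.3 hr = 16.70114 mL
Volume remaining = 115 − 16.70114 = 98.29886 mL
New rate:
Dose = 1 mcg/kg/hr × 136.3636 kg = 136.3636 mcg/hr
Rate = 136.3636 mcg/hr ÷ 1.73913 mcg/mL = 78.40909 mL/hr
Time remaining = 98.29886 mL ÷ 78.40909 mL/hr = 1.253667 hr

1.3 hours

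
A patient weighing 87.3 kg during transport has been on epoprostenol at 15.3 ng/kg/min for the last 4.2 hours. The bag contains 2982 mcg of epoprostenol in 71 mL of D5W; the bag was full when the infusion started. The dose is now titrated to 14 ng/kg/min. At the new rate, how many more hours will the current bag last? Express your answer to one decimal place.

36.1 hours

Initial rate:
Dose = 15.3 ng/kg/min × 87.3 kg = 1335.69 ng/min
1335.69 ng/min × 60 min/hr = 80141.4 ng/hr
Concentration = 2982 mcg ÷ 71 mL = 42 mcg/mL = 42000 ng/mL
Rate = 80141.4 ng/hr ÷ 42000 ng/mL = 1.908129 mL/hr
Volume infused so far = 1.908129 mL/hr × 4.2 hr = 8.01414 mL
Volume remaining = 71 − 8.01414 = 62.98586 mL
New rate:
Dose = 14 ng/kg/min × 87.3 kg = 1222.2 ng/min
1222.2 ng/min × 60 min/hr = 73332 ng/hr
Rate = 73332 ng/hr ÷ 42000 ng/mL = 1.746 mL/hr
Time remaining = 62.98586 mL ÷ 1.746 mL/hr = 36.07438 hr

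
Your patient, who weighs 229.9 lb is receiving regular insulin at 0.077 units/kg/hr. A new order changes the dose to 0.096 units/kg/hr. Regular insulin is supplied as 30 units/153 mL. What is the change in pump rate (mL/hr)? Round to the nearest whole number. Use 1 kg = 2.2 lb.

At the current dose:
Weight = 229.9 lb ÷ 2.2 lb/kg = 104.5 kg
Dose = 0.077 units/kg/hr × 104.5 kg = 8.0465 units/hr
Concentration = 30 units ÷ 153 mL = 0.1960784 units/mL
Rate = 8.0465 units/hr ÷ 0.1960784 units/mL = 41.03715 mL/hr
At the new dose:
Dose = 0.096 units/kg/hr × 104.5 kg = 10.032 units/hr
Rate = 10.032 units/hr ÷ 0.1960784 units/mL = 51.1632 mL/hr
Change = 51.1632 − 41.03715 = 10.12605 mL/hr → 10.12605 mL/hr increase

10 mL/hr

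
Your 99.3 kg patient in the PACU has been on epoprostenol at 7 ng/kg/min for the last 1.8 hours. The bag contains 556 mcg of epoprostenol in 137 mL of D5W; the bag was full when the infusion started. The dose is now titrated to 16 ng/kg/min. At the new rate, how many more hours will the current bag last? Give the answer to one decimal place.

Initial rate:
Dose = 7 ng/kg/min × 99.3 kg = 695.1 ng/min
695.1 ng/min × 60 min/hr = 41706 ng/hr
Concentration = 556 mcg ÷ 137 mL = 4.058394 mcg/mL = 4058.394 ng/mL
Rate = 41706 ng/hr ÷ 4058.394 ng/mL = 10.27648 mL/hr
Volume infused so far = 10.27648 mL/hr × 1.8 hr = 18.49766 mL
Volume remaining = 137 − 18.49766 = 118.5023 mL
New rate:
Dose = 16 ng/kg/min × 99.3 kg = 1588.8 ng/min
1588.8 ng/min × 60 min/hr = 95328 ng/hr
Rate = 95328 ng/hr ÷ 4058.394 ng/mL = 23.48909 mL/hr
Time remaining = 118.5023 mL ÷ 23.48909 mL/hr = 5.044994 hr

5.0 hours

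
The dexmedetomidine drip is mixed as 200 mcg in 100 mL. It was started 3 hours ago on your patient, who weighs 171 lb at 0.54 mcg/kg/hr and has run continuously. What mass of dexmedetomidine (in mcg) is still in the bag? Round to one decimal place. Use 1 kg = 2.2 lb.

Weight = 171 lb ÷ 2.2 lb/kg = 77.72727 kg
Dose = 0.54 mcg/kg/hr × 77.72727 kg = 41.97273 mcg/hr
Concentration = 200 mcg ÷ 100 mL = 2 mcg/mL
Rate = 41.97273 mcg/hr ÷ 2 mcg/mL = 20.98636 mL/hr
Volume infused = 20.98636 mL/hr × 3 hr = 62.95909 mL
Volume remaining = 100 − 62.95909 = 37.04091 mL
Drug remaining = 37.04091 mL × 2 mcg/mL = 74.08182 mcg

74.1 mcg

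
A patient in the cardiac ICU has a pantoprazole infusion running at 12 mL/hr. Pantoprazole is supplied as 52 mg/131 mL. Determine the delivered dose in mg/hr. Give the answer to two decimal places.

4.76 mg/hr

Concentration = 52 mg ÷ 131 mL = 0.3969466 mg/mL
Drug rate = 12 mL/hr × 0.3969466 mg/mL = 4.763359 mg/hr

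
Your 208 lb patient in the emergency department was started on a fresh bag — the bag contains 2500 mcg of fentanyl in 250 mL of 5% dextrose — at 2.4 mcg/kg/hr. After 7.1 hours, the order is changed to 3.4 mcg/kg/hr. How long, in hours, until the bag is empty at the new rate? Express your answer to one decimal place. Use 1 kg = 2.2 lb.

Initial rate:
Weight = 208 lb ÷ 2.2 lb/kg = 94.54545 kg
Dose = 2.4 mcg/kg/hr × 94.54545 kg = 226.9091 mcg/hr
Concentration = 2500 mcg ÷ 250 mL = 10 mcg/mL
Rate = 226.9091 mcg/hr ÷ 10 mcg/mL = 22.69091 mL/hr
Volume infused so far = 22.69091 mL/hr × 7.1 hr = 161.1055 mL
Volume remaining = 250 − 161.1055 = 88.89455 mL
New rate:
Dose = 3.4 mcg/kg/hr × 94.54545 kg = 321.4545 mcg/hr
Rate = 321.4545 mcg/hr ÷ 10 mcg/mL = 32.14545 mL/hr
Time remaining = 88.89455 mL ÷ 32.14545 mL/hr = 2.765385 hr

2.8 hours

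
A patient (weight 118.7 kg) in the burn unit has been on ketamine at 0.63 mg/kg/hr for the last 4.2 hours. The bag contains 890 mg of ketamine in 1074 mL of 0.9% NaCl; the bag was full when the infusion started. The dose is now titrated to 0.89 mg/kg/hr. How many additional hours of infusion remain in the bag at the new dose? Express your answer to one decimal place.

5.5 hours

Initial rate:
Dose = 0.63 mg/kg/hr × 118.7 kg = 74.781 mg/hr
Concentration = 890 mg ÷ 1074 mL = 0.8286778 mg/mL
Rate = 74.781 mg/hr ÷ 0.8286778 mg/mL = 90.24134 mL/hr
Volume infused so far = 90.24134 mL/hr × 4.2 hr = 379.0136 mL
Volume remaining = 1074 − 379.0136 = 694.9864 mL
New rate:
Dose = 0.89 mg/kg/hr × 118.7 kg = 105.643 mg/hr
Rate = 105.643 mg/hr ÷ 0.8286778 mg/mL = 127.4838 mL/hr
Time remaining = 694.9864 mL ÷ 127.4838 mL/hr = 5.451566 hr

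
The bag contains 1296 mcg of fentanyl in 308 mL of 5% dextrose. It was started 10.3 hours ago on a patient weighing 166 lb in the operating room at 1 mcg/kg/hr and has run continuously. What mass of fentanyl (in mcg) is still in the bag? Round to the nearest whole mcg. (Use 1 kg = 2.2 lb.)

519 mcg

Weight = 166 lb ÷ 2.2 lb/kg = 75.45455 kg
Dose = 1 mcg/kg/hr × 75.45455 kg = 75.45455 mcg/hr
Concentration = 1296 mcg ÷ 308 mL = 4.207792 mcg/mL
Rate = 75.45455 mcg/hr ÷ 4.207792 mcg/mL = 17.9321 mL/hr
Volume infused = 17.9321 mL/hr × 10.3 hr = 184.7006 mL
Volume remaining = 308 − 184.7006 = 123.2994 mL
Drug remaining = 123.2994 mL × 4.207792 mcg/mL = 518.8182 mcg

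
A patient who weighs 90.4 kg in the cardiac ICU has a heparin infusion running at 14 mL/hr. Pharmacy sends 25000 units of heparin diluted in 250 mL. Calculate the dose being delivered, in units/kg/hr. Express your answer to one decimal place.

15.5 units/kg/hr

Concentration = 25000 units ÷ 250 mL = 100 units/mL
Drug rate = 14 mL/hr × 100 units/mL = 1400 units/hr
1400 units/hr ÷ 90.4 kg = 15.48673 units/kg/hr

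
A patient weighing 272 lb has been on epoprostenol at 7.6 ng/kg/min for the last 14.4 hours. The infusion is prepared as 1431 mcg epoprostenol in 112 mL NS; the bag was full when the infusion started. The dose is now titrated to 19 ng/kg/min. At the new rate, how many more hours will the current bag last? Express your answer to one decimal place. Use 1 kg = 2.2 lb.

Initial rate:
Weight = 272 lb ÷ 2.2 lb/kg = 123.6364 kg
Dose = 7.6 ng/kg/min × 123.6364 kg = 939.6364 ng/min
939.6364 ng/min × 60 min/hr = 56378.18 ng/hr
Concentration = 1431 mcg ÷ 112 mL = 12.77679 mcg/mL = 12776.79 ng/mL
Rate = 56378.18 ng/hr ÷ 12776.79 ng/mL = 4.412548 mL/hr
Volume infused so far = 4.412548 mL/hr × 14.4 hr = 63.54069 mL
Volume remaining = 112 − 63.54069 = 48.45931 mL
New rate:
Dose = 19 ng/kg/min × 123.6364 kg = 2349.091 ng/min
2349.091 ng/min × 60 min/hr = 140945.5 ng/hr
Rate = 140945.5 ng/hr ÷ 12776.79 ng/mL = 11.03137 mL/hr
Time remaining = 48.45931 mL ÷ 11.03137 mL/hr = 4.392864 hr

4.4 hours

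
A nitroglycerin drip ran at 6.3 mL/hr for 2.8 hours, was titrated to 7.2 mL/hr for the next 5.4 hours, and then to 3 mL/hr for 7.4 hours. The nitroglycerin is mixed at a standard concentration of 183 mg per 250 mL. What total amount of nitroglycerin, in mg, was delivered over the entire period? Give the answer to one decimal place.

57.6 mg

Concentration = 183 mg ÷ 250 mL = 0.732 mg/mL
Stage 1: 6.3 mL/hr × 2.8 hr = 17.64 mL → 17.64 mL × 0.732 mg/mL = 12.91248 mg
Stage 2: 7.2 mL/hr × 5.4 hr = 38.88 mL → 38.88 mL × 0.732 mg/mL = 28.46016 mg
Stage 3: 3 mL/hr × 7.4 hr = 22.2 mL → 22.2 mL × 0.732 mg/mL = 16.2504 mg
Total = 12.91248 + 28.46016 + 16.2504 = 57.62304 mg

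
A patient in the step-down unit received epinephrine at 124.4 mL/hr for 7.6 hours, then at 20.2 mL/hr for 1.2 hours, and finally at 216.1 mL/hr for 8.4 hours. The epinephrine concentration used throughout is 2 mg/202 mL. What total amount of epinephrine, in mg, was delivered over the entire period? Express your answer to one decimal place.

Concentration = 2 mg ÷ 202 mL = 0.00990099 mg/mL
Stage 1: 124.4 mL/hr × 7.6 hr = 945.44 mL → 945.44 mL × 0.00990099 mg/mL = 9.360792 mg
Stage 2: 20.2 mL/hr × 1.2 hr = 24.24 mL → 24.24 mL × 0.00990099 mg/mL = 0.24 mg
Stage 3: 216.1 mL/hr × 8.4 hr = 1815.24 mL → 1815.24 mL × 0.00990099 mg/mL = 17.97267 mg
Total = 9.360792 + 0.24 + 17.97267 = 27.57347 mg

27.6 mg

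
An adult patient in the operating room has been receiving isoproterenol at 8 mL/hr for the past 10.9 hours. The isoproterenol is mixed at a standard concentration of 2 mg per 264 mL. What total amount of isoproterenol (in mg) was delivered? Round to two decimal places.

0.66 mg

Concentration = 2 mg ÷ 264 mL = 0.007575758 mg/mL = 7.575758 mcg/mL
Drug rate = 8 mL/hr × 7.575758 mcg/mL = 60.60606 mcg/hr
Total = 60.60606 mcg/hr × 10.9 hr = 660.6061 mcg = 0.6606061 mg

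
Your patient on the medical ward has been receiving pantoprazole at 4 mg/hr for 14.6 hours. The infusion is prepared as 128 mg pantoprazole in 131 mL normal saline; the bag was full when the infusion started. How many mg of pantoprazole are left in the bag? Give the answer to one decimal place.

69.6 mg

Concentration = 128 mg ÷ 131 mL = 0.9770992 mg/mL
Rate = 4 mg/hr ÷ 0.9770992 mg/mL = 4.09375 mL/hr
Volume infused = 4.09375 mL/hr × 14.6 hr = 59.76875 mL
Volume remaining = 131 − 59.76875 = 71.23125 mL
Drug remaining = 71.23125 mL × 0.9770992 mg/mL = 69.6 mg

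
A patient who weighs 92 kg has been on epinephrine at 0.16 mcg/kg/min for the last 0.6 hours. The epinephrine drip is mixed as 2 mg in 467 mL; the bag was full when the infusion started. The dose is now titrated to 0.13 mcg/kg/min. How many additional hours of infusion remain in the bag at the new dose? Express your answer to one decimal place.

Initial rate:
Dose = 0.16 mcg/kg/min × 92 kg = 14.72 mcg/min
14.72 mcg/min × 60 min/hr = 883.2 mcg/hr
Concentration = 2 mg ÷ 467 mL = 0.004282655 mg/mL = 4.282655 mcg/mL
Rate = 883.2 mcg/hr ÷ 4.282655 mcg/mL = 206.2272 mL/hr
Volume infused so far = 206.2272 mL/hr × 0.6 hr = 123.7363 mL
Volume remaining = 467 − 123.7363 = 343.2637 mL
New rate:
Dose = 0.13 mcg/kg/min × 92 kg = 11.96 mcg/min
11.96 mcg/min × 60 min/hr = 717.6 mcg/hr
Rate = 717.6 mcg/hr ÷ 4.282655 mcg/mL = 167.5596 mL/hr
Time remaining = 343.2637 mL ÷ 167.5596 mL/hr = 2.048606 hr

2.0 hours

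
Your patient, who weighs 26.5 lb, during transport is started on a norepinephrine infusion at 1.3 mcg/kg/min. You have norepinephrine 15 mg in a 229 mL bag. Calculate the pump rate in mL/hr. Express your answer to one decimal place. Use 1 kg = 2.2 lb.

14.3 mL/hr

Weight = 26.5 lb ÷ 2.2 lb/kg = 12.04545 kg
Dose = 1.3 mcg/kg/min × 12.04545 kg = 15.65909 mcg/min
15.65909 mcg/min × 60 min/hr = 939.5455 mcg/hr
Concentration = 15 mg ÷ 229 mL = 0.06550218 mg/mL = 65.50218 mcg/mL
Rate = 939.5455 mcg/hr ÷ 65.50218 mcg/mL = 14.34373 mL/hr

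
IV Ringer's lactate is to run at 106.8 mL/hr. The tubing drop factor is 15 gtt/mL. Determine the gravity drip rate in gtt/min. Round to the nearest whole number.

106.8 mL/hr ÷ 60 min/hr = 1.78 mL/min
1.78 mL/min × 15 gtt/mL = 26.7 gtt/min

27 gtt/min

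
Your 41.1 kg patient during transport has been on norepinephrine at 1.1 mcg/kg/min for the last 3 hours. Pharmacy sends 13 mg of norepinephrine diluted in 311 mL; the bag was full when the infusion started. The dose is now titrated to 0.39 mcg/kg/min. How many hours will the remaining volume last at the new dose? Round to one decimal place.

Initial rate:
Dose = 1.1 mcg/kg/min × 41.1 kg = 45.21 mcg/min
45.21 mcg/min × 60 min/hr = 2712.6 mcg/hr
Concentration = 13 mg ÷ 311 mL = 0.04180064 mg/mL = 41.80064 mcg/mL
Rate = 2712.6 mcg/hr ÷ 41.80064 mcg/mL = 64.89374 mL/hr
Volume infused so far = 64.89374 mL/hr × 3 hr = 194.6812 mL
Volume remaining = 311 − 194.6812 = 116.3188 mL
New rate:
Dose = 0.39 mcg/kg/min × 41.1 kg = 16.029 mcg/min
16.029 mcg/min × 60 min/hr = 961.74 mcg/hr
Rate = 961.74 mcg/hr ÷ 41.80064 mcg/mL = 23.00778 mL/hr
Time remaining = 116.3188 mL ÷ 23.00778 mL/hr = 5.055628 hr

5.1 hours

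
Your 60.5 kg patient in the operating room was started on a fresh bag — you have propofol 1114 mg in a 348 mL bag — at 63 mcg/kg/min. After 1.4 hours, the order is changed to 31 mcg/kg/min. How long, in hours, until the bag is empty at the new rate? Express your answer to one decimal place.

Initial rate:
Dose = 63 mcg/kg/min × 60.5 kg = 3811.5 mcg/min
3811.5 mcg/min × 60 min/hr = 228690 mcg/hr
Concentration = 1114 mg ÷ 348 mL = 3.201149 mg/mL = 3201.149 mcg/mL
Rate = 228690 mcg/hr ÷ 3201.149 mcg/mL = 71.43996 mL/hr
Volume infused so far = 71.43996 mL/hr × 1.4 hr = 100.0159 mL
Volume remaining = 348 − 100.0159 = 247.9841 mL
New rate:
Dose = 31 mcg/kg/min × 60.5 kg = 1875.5 mcg/min
1875.5 mcg/min × 60 min/hr = 112530 mcg/hr
Rate = 112530 mcg/hr ÷ 3201.149 mcg/mL = 35.153 mL/hr
Time remaining = 247.9841 mL ÷ 35.153 mL/hr = 7.054421 hr

7.1 hours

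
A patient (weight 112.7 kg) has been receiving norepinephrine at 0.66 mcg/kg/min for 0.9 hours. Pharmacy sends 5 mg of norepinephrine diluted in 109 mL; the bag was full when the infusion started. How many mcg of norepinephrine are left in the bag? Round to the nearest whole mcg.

983 mcg

Dose = 0.66 mcg/kg/min × 112.7 kg = 74.382 mcg/min
74.382 mcg/min × 60 min/hr = 4462.92 mcg/hr
Concentration = 5 mg ÷ 109 mL = 0.04587156 mg/mL = 45.87156 mcg/mL
Rate = 4462.92 mcg/hr ÷ 45.87156 mcg/mL = 97.29166 mL/hr
Volume infused = 97.29166 mL/hr × 0.9 hr = 87.56249 mL
Volume remaining = 109 − 87.56249 = 21.43751 mL
Drug remaining = 21.43751 mL × 45.87156 mcg/mL = 983.372 mcg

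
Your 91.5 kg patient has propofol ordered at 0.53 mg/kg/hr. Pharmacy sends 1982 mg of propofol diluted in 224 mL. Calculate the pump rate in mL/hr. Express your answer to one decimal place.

5.5 mL/hr

Dose = 0.53 mg/kg/hr × 91.5 kg = 48.495 mg/hr
Concentration = 1982 mg ÷ 224 mL = 8.848214 mg/mL
Rate = 48.495 mg/hr ÷ 8.848214 mg/mL = 5.480767 mL/hr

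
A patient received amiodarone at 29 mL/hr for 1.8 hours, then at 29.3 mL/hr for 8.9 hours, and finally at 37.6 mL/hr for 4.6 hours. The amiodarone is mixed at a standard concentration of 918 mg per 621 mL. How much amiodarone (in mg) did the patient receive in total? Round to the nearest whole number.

718 mg

Concentration = 918 mg ÷ 621 mL = 1.478261 mg/mL
Stage 1: 29 mL/hr × 1.8 hr = 52.2 mL → 52.2 mL × 1.478261 mg/mL = 77.16522 mg
Stage 2: 29.3 mL/hr × 8.9 hr = 260.77 mL → 260.77 mL × 1.478261 mg/mL = 385.4861 mg
Stage 3: 37.6 mL/hr × 4.6 hr = 172.96 mL → 172.96 mL × 1.478261 mg/mL = 255.68 mg
Total = 77.16522 + 385.4861 + 255.68 = 718.3313 mg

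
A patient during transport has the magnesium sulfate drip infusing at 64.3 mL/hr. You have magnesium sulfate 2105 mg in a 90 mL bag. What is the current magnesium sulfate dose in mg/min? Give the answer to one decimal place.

25.1 mg/min

Concentration = 2105 mg ÷ 90 mL = 23.38889 mg/mL
Drug rate = 64.3 mL/hr × 23.38889 mg/mL = 1503.906 mg/hr
1503.906 mg/hr ÷ 60 min/hr = 25.06509 mg/min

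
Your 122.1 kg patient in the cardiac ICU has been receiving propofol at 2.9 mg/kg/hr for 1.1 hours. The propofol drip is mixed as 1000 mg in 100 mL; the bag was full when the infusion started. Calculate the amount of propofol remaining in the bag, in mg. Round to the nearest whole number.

Dose = 2.9 mg/kg/hr × 122.1 kg = 354.09 mg/hr
Concentration = 1000 mg ÷ 100 mL = 10 mg/mL
Rate = 354.09 mg/hr ÷ 10 mg/mL = 35.409 mL/hr
Volume infused = 35.409 mL/hr × 1.1 hr = 38.9499 mL
Volume remaining = 100 − 38.9499 = 61.0501 mL
Drug remaining = 61.0501 mL × 10 mg/mL = 610.501 mg

611 mg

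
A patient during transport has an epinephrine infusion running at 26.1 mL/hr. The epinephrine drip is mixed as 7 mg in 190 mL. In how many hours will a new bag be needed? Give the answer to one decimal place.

Duration = 190 mL ÷ 26.1 mL/hr = 7.279693 hr

7.3 hours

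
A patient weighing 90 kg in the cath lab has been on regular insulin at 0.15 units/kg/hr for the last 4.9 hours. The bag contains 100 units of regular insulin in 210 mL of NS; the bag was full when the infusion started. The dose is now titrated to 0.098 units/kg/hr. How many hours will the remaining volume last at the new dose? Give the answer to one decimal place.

Initial rate:
Dose = 0.15 units/kg/hr × 90 kg = 13.5 units/hr
Concentration = 100 units ÷ 210 mL = 0.4761905 units/mL
Rate = 13.5 units/hr ÷ 0.4761905 units/mL = 28.35 mL/hr
Volume infused so far = 28.35 mL/hr × 4.9 hr = 138.915 mL
Volume remaining = 210 − 138.915 = 71.085 mL
New rate:
Dose = 0.098 units/kg/hr × 90 kg = 8.82 units/hr
Rate = 8.82 units/hr ÷ 0.4761905 units/mL = 18.522 mL/hr
Time remaining = 71.085 mL ÷ 18.522 mL/hr = 3.837868 hr

3.8 hours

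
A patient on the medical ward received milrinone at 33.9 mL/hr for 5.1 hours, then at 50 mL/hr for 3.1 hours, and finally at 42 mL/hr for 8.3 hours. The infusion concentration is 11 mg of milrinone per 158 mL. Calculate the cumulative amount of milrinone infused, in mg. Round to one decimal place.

Concentration = 11 mg ÷ 158 mL = 0.06962025 mg/mL
Stage 1: 33.9 mL/hr × 5.1 hr = 172.89 mL → 172.89 mL × 0.06962025 mg/mL = 12.03665 mg
Stage 2: 50 mL/hr × 3.1 hr = 155 mL → 155 mL × 0.06962025 mg/mL = 10.79114 mg
Stage 3: 42 mL/hr × 8.3 hr = 348.6 mL → 348.6 mL × 0.06962025 mg/mL = 24.26962 mg
Total = 12.03665 + 10.79114 + 24.26962 = 47.09741 mg

47.1 mg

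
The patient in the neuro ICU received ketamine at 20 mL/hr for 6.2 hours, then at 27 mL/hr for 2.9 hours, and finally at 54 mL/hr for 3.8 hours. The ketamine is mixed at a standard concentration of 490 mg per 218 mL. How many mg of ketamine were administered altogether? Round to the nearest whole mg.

916 mg

Concentration = 490 mg ÷ 218 mL = 2.247706 mg/mL
Stage 1: 20 mL/hr × 6.2 hr = 124 mL → 124 mL × 2.247706 mg/mL = 278.7156 mg
Stage 2: 27 mL/hr × 2.9 hr = 78.3 mL → 78.3 mL × 2.247706 mg/mL = 175.9954 mg
Stage 3: 54 mL/hr × 3.8 hr = 205.2 mL → 205.2 mL × 2.247706 mg/mL = 461.2294 mg
Total = 278.7156 + 175.9954 + 461.2294 = 915.9404 mg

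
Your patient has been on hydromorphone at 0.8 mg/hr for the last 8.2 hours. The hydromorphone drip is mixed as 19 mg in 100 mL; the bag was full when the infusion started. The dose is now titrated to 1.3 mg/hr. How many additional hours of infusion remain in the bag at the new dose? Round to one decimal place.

Initial rate:
Concentration = 19 mg ÷ 100 mL = 0.19 mg/mL
Rate = 0.8 mg/hr ÷ 0.19 mg/mL = 4.210526 mL/hr
Volume infused so far = 4.210526 mL/hr × 8.2 hr = 34.52632 mL
Volume remaining = 100 − 34.52632 = 65.47368 mL
New rate:
Rate = 1.3 mg/hr ÷ 0.19 mg/mL = 6.842105 mL/hr
Time remaining = 65.47368 mL ÷ 6.842105 mL/hr = 9.569231 hr

9.6 hours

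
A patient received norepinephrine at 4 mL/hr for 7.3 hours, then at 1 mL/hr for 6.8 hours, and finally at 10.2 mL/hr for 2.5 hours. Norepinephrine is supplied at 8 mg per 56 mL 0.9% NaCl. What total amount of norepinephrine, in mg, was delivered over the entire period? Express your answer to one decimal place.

8.8 mg

Concentration = 8 mg ÷ 56 mL = 0.1428571 mg/mL
Stage 1: 4 mL/hr × 7.3 hr = 29.2 mL → 29.2 mL × 0.1428571 mg/mL = 4.171429 mg
Stage 2: 1 mL/hr × 6.8 hr = 6.8 mL → 6.8 mL × 0.1428571 mg/mL = 0.9714286 mg
Stage 3: 10.2 mL/hr × 2.5 hr = 25.5 mL → 25.5 mL × 0.1428571 mg/mL = 3.642857 mg
Total = 4.171429 + 0.9714286 + 3.642857 = 8.785714 mg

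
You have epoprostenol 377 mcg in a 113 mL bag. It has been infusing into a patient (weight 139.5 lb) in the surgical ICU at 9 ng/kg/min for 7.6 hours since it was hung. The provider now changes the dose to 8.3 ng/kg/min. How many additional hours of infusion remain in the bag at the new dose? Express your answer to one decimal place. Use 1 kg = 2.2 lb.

Initial rate:
Weight = 139.5 lb ÷ 2.2 lb/kg = 63.40909 kg
Dose = 9 ng/kg/min × 63.40909 kg = 570.6818 ng/min
570.6818 ng/min × 60 min/hr = 34240.91 ng/hr
Concentration = 377 mcg ÷ 113 mL = 3.336283 mcg/mL = 3336.283 ng/mL
Rate = 34240.91 ng/hr ÷ 3336.283 ng/mL = 10.26319 mL/hr
Volume infused so far = 10.26319 mL/hr × 7.6 hr = 78.00025 mL
Volume remaining = 113 − 78.00025 = 34.99975 mL
New rate:
Dose = 8.3 ng/kg/min × 63.40909 kg = 526.2955 ng/min
526.2955 ng/min × 60 min/hr = 31577.73 ng/hr
Rate = 31577.73 ng/hr ÷ 3336.283 ng/mL = 9.464942 mL/hr
Time remaining = 34.99975 mL ÷ 9.464942 mL/hr = 3.697831 hr

3.7 hours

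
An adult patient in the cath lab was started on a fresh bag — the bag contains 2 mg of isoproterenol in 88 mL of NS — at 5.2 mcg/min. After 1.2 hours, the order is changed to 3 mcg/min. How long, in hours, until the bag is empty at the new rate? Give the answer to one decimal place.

Initial rate:
5.2 mcg/min × 60 min/hr = 312 mcg/hr
Concentration = 2 mg ÷ 88 mL = 0.02272727 mg/mL = 22.72727 mcg/mL
Rate = 312 mcg/hr ÷ 22.72727 mcg/mL = 13.728 mL/hr
Volume infused so far = 13.728 mL/hr × 1.2 hr = 16.4736 mL
Volume remaining = 88 − 16.4736 = 71.5264 mL
New rate:
3 mcg/min × 60 min/hr = 180 mcg/hr
Rate = 180 mcg/hr ÷ 22.72727 mcg/mL = 7.92 mL/hr
Time remaining = 71.5264 mL ÷ 7.92 mL/hr = 9.031111 hr

9.0 hours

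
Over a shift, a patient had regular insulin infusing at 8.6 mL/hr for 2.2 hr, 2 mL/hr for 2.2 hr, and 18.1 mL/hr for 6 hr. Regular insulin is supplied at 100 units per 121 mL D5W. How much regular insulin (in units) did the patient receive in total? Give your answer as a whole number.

109 units

Concentration = 100 units ÷ 121 mL = 0.8264463 units/mL
Stage 1: 8.6 mL/hr × 2.2 hr = 18.92 mL → 18.92 mL × 0.8264463 units/mL = 15.63636 units
Stage 2: 2 mL/hr × 2.2 hr = 4.4 mL → 4.4 mL × 0.8264463 units/mL = 3.636364 units
Stage 3: 18.1 mL/hr × 6 hr = 108.6 mL → 108.6 mL × 0.8264463 units/mL = 89.75207 units
Total = 15.63636 + 3.636364 + 89.75207 = 109.0248 units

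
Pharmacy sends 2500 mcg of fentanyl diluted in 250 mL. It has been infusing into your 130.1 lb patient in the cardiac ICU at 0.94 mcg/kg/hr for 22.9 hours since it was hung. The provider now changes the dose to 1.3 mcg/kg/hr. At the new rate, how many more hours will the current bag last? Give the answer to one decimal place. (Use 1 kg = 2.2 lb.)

16.0 hours

Initial rate:
Weight = 130.1 lb ÷ 2.2 lb/kg = 59.13636 kg
Dose = 0.94 mcg/kg/hr × 59.13636 kg = 55.58818 mcg/hr
Concentration = 2500 mcg ÷ 250 mL = 10 mcg/mL
Rate = 55.58818 mcg/hr ÷ 10 mcg/mL = 5.558818 mL/hr
Volume infused so far = 5.558818 mL/hr × 22.9 hr = 127.2969 mL
Volume remaining = 250 − 127.2969 = 122.7031 mL
New rate:
Dose = 1.3 mcg/kg/hr × 59.13636 kg = 76.87727 mcg/hr
Rate = 76.87727 mcg/hr ÷ 10 mcg/mL = 7.687727 mL/hr
Time remaining = 122.7031 mL ÷ 7.687727 mL/hr = 15.9609 hr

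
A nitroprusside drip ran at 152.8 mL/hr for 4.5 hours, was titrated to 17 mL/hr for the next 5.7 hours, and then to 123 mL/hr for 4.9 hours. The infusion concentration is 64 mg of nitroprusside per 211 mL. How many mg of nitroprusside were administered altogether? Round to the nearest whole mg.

421 mg

Concentration = 64 mg ÷ 211 mL = 0.3033175 mg/mL
Stage 1: 152.8 mL/hr × 4.5 hr = 687.6 mL → 687.6 mL × 0.3033175 mg/mL = 208.5611 mg
Stage 2: 17 mL/hr × 5.7 hr = 96.9 mL → 96.9 mL × 0.3033175 mg/mL = 29.39147 mg
Stage 3: 123 mL/hr × 4.9 hr = 602.7 mL → 602.7 mL × 0.3033175 mg/mL = 182.8095 mg
Total = 208.5611 + 29.39147 + 182.8095 = 420.7621 mg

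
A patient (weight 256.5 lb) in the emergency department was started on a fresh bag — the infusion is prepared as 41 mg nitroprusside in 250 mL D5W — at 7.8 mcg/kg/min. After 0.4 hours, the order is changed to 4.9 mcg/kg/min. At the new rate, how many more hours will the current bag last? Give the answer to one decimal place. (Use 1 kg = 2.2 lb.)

0.6 hours

Initial rate:
Weight = 256.5 lb ÷ 2.2 lb/kg = 116.5909 kg
Dose = 7.8 mcg/kg/min × 116.5909 kg = 909.4091 mcg/min
909.4091 mcg/min × 60 min/hr = 54564.55 mcg/hr
Concentration = 41 mg ÷ 250 mL = 0.164 mg/mL = 164 mcg/mL
Rate = 54564.55 mcg/hr ÷ 164 mcg/mL = 332.7106 mL/hr
Volume infused so far = 332.7106 mL/hr × 0.4 hr = 133.0843 mL
Volume remaining = 250 − 133.0843 = 116.9157 mL
New rate:
Dose = 4.9 mcg/kg/min × 116.5909 kg = 571.2955 mcg/min
571.2955 mcg/min × 60 min/hr = 34277.73 mcg/hr
Rate = 34277.73 mcg/hr ÷ 164 mcg/mL = 209.0105 mL/hr
Time remaining = 116.9157 mL ÷ 209.0105 mL/hr = 0.5593773 hr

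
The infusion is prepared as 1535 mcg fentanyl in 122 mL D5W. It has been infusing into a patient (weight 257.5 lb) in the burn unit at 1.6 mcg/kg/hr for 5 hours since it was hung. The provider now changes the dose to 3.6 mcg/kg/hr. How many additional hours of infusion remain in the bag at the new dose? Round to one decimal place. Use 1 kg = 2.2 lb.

1.4 hours

Initial rate:
Weight = 257.5 lb ÷ 2.2 lb/kg = 117.0455 kg
Dose = 1.6 mcg/kg/hr × 117.0455 kg = 187.2727 mcg/hr
Concentration = 1535 mcg ÷ 122 mL = 12.58197 mcg/mL
Rate = 187.2727 mcg/hr ÷ 12.58197 mcg/mL = 14.88422 mL/hr
Volume infused so far = 14.88422 mL/hr × 5 hr = 74.42108 mL
Volume remaining = 122 − 74.42108 = 47.57892 mL
New rate:
Dose = 3.6 mcg/kg/hr × 117.0455 kg = 421.3636 mcg/hr
Rate = 421.3636 mcg/hr ÷ 12.58197 mcg/mL = 33.48949 mL/hr
Time remaining = 47.57892 mL ÷ 33.48949 mL/hr = 1.420712 hr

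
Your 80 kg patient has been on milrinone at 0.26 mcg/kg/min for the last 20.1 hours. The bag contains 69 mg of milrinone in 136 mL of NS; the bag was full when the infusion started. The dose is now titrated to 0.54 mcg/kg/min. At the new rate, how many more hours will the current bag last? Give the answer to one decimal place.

16.9 hours

Initial rate:
Dose = 0.26 mcg/kg/min × 80 kg = 20.8 mcg/min
20.8 mcg/min × 60 min/hr = 1248 mcg/hr
Concentration = 69 mg ÷ 136 mL = 0.5073529 mg/mL = 507.3529 mcg/mL
Rate = 1248 mcg/hr ÷ 507.3529 mcg/mL = 2.459826 mL/hr
Volume infused so far = 2.459826 mL/hr × 20.1 hr = 49.4425 mL
Volume remaining = 136 − 49.4425 = 86.5575 mL
New rate:
Dose = 0.54 mcg/kg/min × 80 kg = 43.2 mcg/min
43.2 mcg/min × 60 min/hr = 2592 mcg/hr
Rate = 2592 mcg/hr ÷ 507.3529 mcg/mL = 5.10887 mL/hr
Time remaining = 86.5575 mL ÷ 5.10887 mL/hr = 16.94259 hr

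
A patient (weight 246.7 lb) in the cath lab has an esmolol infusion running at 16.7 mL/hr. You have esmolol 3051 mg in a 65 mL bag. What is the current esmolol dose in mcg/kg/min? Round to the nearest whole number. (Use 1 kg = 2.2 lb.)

117 mcg/kg/min

Weight = 246.7 lb ÷ 2.2 lb/kg = 112.1364 kg
Concentration = 3051 mg ÷ 65 mL = 46.93846 mg/mL = 46938.46 mcg/mL
Drug rate = 16.7 mL/hr × 46938.46 mcg/mL = 783872.3 mcg/hr
783872.3 mcg/hr ÷ 60 min/hr = 13064.54 mcg/min
13064.54 mcg/min ÷ 112.1364 kg = 116.5058 mcg/kg/min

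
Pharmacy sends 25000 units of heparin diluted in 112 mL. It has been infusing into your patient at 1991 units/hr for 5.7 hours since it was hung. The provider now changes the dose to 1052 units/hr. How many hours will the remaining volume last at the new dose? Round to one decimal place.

Initial rate:
Concentration = 25000 units ÷ 112 mL = 223.2143 units/mL
Rate = 1991 units/hr ÷ 223.2143 units/mL = 8.91968 mL/hr
Volume infused so far = 8.91968 mL/hr × 5.7 hr = 50.84218 mL
Volume remaining = 112 − 50.84218 = 61.15782 mL
New rate:
Rate = 1052 units/hr ÷ 223.2143 units/mL = 4.71296 mL/hr
Time remaining = 61.15782 mL ÷ 4.71296 mL/hr = 12.97652 hr

13.0 hours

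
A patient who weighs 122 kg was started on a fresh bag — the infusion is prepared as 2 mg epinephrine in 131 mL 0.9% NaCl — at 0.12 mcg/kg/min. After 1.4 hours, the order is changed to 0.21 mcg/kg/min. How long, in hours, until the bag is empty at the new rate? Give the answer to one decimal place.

0.5 hours

Initial rate:
Dose = 0.12 mcg/kg/min × 122 kg = 14.64 mcg/min
14.64 mcg/min × 60 min/hr = 878.4 mcg/hr
Concentration = 2 mg ÷ 131 mL = 0.01526718 mg/mL = 15.26718 mcg/mL
Rate = 878.4 mcg/hr ÷ 15.26718 mcg/mL = 57.5352 mL/hr
Volume infused so far = 57.5352 mL/hr × 1.4 hr = 80.54928 mL
Volume remaining = 131 − 80.54928 = 50.45072 mL
New rate:
Dose = 0.21 mcg/kg/min × 122 kg = 25.62 mcg/min
25.62 mcg/min × 60 min/hr = 1537.2 mcg/hr
Rate = 1537.2 mcg/hr ÷ 15.26718 mcg/mL = 100.6866 mL/hr
Time remaining = 50.45072 mL ÷ 100.6866 mL/hr = 0.5010669 hr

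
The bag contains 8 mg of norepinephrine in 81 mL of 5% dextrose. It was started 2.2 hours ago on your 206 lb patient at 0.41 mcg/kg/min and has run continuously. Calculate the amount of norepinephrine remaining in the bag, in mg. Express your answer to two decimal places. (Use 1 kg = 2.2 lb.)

2.93 mg

Weight = 206 lb ÷ 2.2 lb/kg = 93.63636 kg
Dose = 0.41 mcg/kg/min × 93.63636 kg = 38.39091 mcg/min
38.39091 mcg/min × 60 min/hr = 2303.455 mcg/hr
Concentration = 8 mg ÷ 81 mL = 0.09876543 mg/mL = 98.76543 mcg/mL
Rate = 2303.455 mcg/hr ÷ 98.76543 mcg/mL = 23.32248 mL/hr
Volume infused = 23.32248 mL/hr × 2.2 hr = 51.30945 mL
Volume remaining = 81 − 51.30945 = 29.69055 mL
Drug remaining = 29.69055 mL × 98.76543 mcg/mL = 2932.4 mcg = 2.9324 mg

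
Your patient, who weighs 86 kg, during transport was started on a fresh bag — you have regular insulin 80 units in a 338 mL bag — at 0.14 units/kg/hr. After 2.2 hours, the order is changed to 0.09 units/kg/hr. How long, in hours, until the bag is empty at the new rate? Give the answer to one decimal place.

Initial rate:
Dose = 0.14 units/kg/hr × 86 kg = 12.04 units/hr
Concentration = 80 units ÷ 338 mL = 0.2366864 units/mL
Rate = 12.04 units/hr ÷ 0.2366864 units/mL = 50.869 mL/hr
Volume infused so far = 50.869 mL/hr × 2.2 hr = 111.9118 mL
Volume remaining = 338 − 111.9118 = 226.0882 mL
New rate:
Dose = 0.09 units/kg/hr × 86 kg = 7.74 units/hr
Rate = 7.74 units/hr ÷ 0.2366864 units/mL = 32.7015 mL/hr
Time remaining = 226.0882 mL ÷ 32.7015 mL/hr = 6.913695 hr

6.9 hours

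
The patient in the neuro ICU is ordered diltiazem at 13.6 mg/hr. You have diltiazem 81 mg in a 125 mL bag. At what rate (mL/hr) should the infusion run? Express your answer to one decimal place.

21.0 mL/hr

Concentration = 81 mg ÷ 125 mL = 0.648 mg/mL
Rate = 13.6 mg/hr ÷ 0.648 mg/mL = 20.98765 mL/hr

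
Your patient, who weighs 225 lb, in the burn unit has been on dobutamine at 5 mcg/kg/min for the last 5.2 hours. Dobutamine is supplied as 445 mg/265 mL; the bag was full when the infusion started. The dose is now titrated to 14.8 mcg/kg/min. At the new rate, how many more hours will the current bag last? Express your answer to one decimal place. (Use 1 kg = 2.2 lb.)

3.1 hours

Initial rate:
Weight = 225 lb ÷ 2.2 lb/kg = 102.2727 kg
Dose = 5 mcg/kg/min × 102.2727 kg = 511.3636 mcg/min
511.3636 mcg/min × 60 min/hr = 30681.82 mcg/hr
Concentration = 445 mg ÷ 265 mL = 1.679245 mg/mL = 1679.245 mcg/mL
Rate = 30681.82 mcg/hr ÷ 1679.245 mcg/mL = 18.2712 mL/hr
Volume infused so far = 18.2712 mL/hr × 5.2 hr = 95.01021 mL
Volume remaining = 265 − 95.01021 = 169.9898 mL
New rate:
Dose = 14.8 mcg/kg/min × 102.2727 kg = 1513.636 mcg/min
1513.636 mcg/min × 60 min/hr = 90818.18 mcg/hr
Rate = 90818.18 mcg/hr ÷ 1679.245 mcg/mL = 54.08274 mL/hr
Time remaining = 169.9898 mL ÷ 54.08274 mL/hr = 3.143143 hr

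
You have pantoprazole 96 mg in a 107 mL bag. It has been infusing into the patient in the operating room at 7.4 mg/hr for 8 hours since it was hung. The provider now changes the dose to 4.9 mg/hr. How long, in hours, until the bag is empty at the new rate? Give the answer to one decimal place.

7.5 hours

Initial rate:
Concentration = 96 mg ÷ 107 mL = 0.8971963 mg/mL
Rate = 7.4 mg/hr ÷ 0.8971963 mg/mL = 8.247917 mL/hr
Volume infused so far = 8.247917 mL/hr × 8 hr = 65.98333 mL
Volume remaining = 107 − 65.98333 = 41.01667 mL
New rate:
Rate = 4.9 mg/hr ÷ 0.8971963 mg/mL = 5.461458 mL/hr
Time remaining = 41.01667 mL ÷ 5.461458 mL/hr = 7.510204 hr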